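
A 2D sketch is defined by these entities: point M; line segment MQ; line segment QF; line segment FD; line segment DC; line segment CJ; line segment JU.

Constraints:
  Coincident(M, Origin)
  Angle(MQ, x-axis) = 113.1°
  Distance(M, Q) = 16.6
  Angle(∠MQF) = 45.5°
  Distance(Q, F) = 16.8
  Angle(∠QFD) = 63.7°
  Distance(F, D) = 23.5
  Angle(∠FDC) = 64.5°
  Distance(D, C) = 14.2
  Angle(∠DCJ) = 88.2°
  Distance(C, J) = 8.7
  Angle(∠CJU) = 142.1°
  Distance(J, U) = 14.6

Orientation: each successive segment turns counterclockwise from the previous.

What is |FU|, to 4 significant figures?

5.663

M is at the origin; MQ runs at 113.1° with length 16.6, so Q = (-6.513, 15.27). ∠MQF = 45.5° gives QF at -112.4° from the x-axis; with |QF| = 16.8, F = (-12.91, -0.2633). ∠QFD = 63.7° gives FD at 3.900° from the x-axis; with |FD| = 23.5, D = (10.53, 1.335). ∠FDC = 64.5° gives DC at 119.4° from the x-axis; with |DC| = 14.2, C = (3.560, 13.71). ∠DCJ = 88.2° gives CJ at -148.8° from the x-axis; with |CJ| = 8.7, J = (-3.882, 9.199). ∠CJU = 142.1° gives JU at -110.9° from the x-axis; with |JU| = 14.6, U = (-9.090, -4.440). Then |FU| = |U − F| = 5.663.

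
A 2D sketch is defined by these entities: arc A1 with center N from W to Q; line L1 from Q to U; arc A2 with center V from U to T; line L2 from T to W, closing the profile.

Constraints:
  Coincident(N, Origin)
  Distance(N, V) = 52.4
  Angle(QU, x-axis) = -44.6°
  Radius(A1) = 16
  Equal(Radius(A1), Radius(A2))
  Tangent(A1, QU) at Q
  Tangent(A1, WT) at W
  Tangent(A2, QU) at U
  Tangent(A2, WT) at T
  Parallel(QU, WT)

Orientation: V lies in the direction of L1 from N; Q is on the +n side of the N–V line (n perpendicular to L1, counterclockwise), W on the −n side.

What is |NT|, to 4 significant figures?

54.79

Tangency of A1 to both parallel lines with radius 16.0 puts Q and W at N ± 16.0·n: Q = (11.23, 11.39), W = (-11.23, -11.39). Equal radii place U and T the same way about V: U = V + 16.0·n = (48.54, -25.40), T = V − 16.0·n = (26.08, -48.19). Then |NT| = |T − N| = 54.79.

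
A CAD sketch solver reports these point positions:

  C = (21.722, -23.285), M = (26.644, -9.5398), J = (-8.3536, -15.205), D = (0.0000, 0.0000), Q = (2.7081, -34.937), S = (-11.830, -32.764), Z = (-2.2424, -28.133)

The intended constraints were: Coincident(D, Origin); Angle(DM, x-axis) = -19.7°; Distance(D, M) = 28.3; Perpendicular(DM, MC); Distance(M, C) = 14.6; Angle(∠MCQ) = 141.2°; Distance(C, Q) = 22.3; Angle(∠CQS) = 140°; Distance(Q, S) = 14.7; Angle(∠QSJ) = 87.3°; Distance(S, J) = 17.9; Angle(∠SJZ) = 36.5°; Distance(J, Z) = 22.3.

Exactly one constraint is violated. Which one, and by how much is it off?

Distance(J, Z) = 22.3 — off by 8.00.

D = (0.00, 0.00) ✓; DM at -19.70° ✓; |DM| = 28.30 ✓; ∠(DM, MC) = 90.00° ✓; |MC| = 14.60 ✓; ∠MCQ = 141.2° ✓; |CQ| = 22.30 ✓; ∠CQS = 140.0° ✓; |QS| = 14.70 ✓; ∠QSJ = 87.30° ✓; |SJ| = 17.90 ✓; ∠SJZ = 36.50° ✓; |JZ| = 14.30 ✗.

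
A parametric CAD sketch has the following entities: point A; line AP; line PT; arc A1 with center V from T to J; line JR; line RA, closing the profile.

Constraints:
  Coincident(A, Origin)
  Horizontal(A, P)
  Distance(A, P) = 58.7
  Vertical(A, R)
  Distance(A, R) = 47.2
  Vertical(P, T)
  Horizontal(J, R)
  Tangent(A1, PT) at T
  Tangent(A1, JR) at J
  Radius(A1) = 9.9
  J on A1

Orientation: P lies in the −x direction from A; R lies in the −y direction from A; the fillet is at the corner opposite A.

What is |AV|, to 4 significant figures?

61.42

A and R share the same x with |AR| = 47.2 and R on the −y side, so R = (0.000, -47.20). The virtual corner opposite A is at (-58.70, -47.20). Tangency of A1 to PT means the radius VT is perpendicular to PT and A1 meets JR tangentially, so VJ is at right angles to JR, with radius 9.9, so the center V sits 9.9 in from both sides at V = (-48.80, -37.30). Then |AV| = |V − A| = 61.42.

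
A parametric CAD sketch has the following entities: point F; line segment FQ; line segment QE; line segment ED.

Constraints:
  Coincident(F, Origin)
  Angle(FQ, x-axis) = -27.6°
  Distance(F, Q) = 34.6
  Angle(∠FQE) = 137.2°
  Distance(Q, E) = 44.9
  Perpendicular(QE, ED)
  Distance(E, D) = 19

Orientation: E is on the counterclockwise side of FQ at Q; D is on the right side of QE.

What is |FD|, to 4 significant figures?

82.14

F is at the origin; FQ runs at -27.6° with length 34.6, so Q = 34.6·(cos -27.6°, sin -27.6°) = (30.66, -16.03). ∠FQE = 137.2°, so QE runs at -27.6° + (180° − 137.2°) = 15.20° from the x-axis; with |QE| = 44.9, E = Q + 44.9·(cos 15.20°, sin 15.20°) = (73.99, -4.258). The perpendicularity gives ED at right angles to QE; with |ED| = 19.0 on the right of QE, D = E + 19.0·(0.2622, -0.9650) = (78.97, -22.59). Then |FD| = |D − F| = 82.14.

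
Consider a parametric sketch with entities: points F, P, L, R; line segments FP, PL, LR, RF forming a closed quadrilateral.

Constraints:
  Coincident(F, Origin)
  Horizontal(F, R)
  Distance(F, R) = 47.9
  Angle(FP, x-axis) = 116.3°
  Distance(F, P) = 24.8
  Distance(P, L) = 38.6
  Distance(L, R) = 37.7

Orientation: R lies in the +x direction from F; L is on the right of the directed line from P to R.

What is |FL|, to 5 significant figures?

14.640

F is at the origin; F and R share the same y with |FR| = 47.9 and R in +x, so R = (47.9, 0). FP runs at 116.3° with |FP| = 24.8, so P = (-10.988, 22.233). L is determined by |PL| = 38.6 and |LR| = 37.7 together: it lies at the intersection of circle(P, 38.6) and circle(R, 37.7). With |PR| = 62.945, the foot of the radical line on PR is 32.018 from P and the perpendicular offset is √(38.6² − 32.018²) = 21.559. Taking the right-of-PR solution: L = (11.351, -9.2458).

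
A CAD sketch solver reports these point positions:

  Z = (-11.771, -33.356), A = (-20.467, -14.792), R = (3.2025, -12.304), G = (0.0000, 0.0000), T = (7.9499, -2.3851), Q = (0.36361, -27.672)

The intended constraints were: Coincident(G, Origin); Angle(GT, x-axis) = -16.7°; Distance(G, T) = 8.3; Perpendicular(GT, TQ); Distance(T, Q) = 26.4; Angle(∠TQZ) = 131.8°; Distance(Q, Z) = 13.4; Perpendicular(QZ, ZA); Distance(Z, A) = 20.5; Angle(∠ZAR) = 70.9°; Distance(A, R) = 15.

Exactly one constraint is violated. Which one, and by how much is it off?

Distance(A, R) = 15 — off by 8.80.

G = (0.00, 0.00) ✓; GT at -16.70° ✓; |GT| = 8.300 ✓; ∠(GT, TQ) = 90.00° ✓; |TQ| = 26.40 ✓; ∠TQZ = 131.8° ✓; |QZ| = 13.40 ✓; ∠(QZ, ZA) = 90.00° ✓; |ZA| = 20.50 ✓; ∠ZAR = 70.90° ✓; |AR| = 23.80 ✗.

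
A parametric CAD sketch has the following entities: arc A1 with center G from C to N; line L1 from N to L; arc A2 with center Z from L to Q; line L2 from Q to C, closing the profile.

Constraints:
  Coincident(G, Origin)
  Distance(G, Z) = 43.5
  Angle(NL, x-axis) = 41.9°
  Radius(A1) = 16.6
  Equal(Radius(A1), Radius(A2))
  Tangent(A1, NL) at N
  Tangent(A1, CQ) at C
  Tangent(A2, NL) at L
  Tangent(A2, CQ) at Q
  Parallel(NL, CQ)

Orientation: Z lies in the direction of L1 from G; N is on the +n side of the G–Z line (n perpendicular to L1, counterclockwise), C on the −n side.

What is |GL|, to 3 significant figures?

46.6

Tangency of A1 to both parallel lines with radius 16.6 puts N and C at G ± 16.6·n: N = (-11.1, 12.4), C = (11.1, -12.4). Equal radii place L and Q the same way about Z: L = Z + 16.6·n = (21.3, 41.4), Q = Z − 16.6·n = (43.5, 16.7). Then |GL| = |L − G| = 46.6.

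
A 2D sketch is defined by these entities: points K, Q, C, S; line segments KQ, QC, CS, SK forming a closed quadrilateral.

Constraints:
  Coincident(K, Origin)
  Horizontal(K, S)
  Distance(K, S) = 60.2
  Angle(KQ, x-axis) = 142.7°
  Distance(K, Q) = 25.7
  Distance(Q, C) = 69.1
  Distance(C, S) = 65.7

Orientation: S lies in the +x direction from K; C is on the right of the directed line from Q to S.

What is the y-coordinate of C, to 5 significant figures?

-45.172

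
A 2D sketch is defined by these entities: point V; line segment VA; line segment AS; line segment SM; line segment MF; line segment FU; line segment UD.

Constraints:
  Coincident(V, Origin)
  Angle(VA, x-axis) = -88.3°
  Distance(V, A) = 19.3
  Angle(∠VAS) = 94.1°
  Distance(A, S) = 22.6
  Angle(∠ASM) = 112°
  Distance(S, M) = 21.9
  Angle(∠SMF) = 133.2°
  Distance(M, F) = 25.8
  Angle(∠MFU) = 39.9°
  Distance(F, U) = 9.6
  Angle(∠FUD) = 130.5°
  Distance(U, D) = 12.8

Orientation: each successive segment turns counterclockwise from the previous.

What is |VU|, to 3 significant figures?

24.2

V is at the origin; VA runs at -88.3° with length 19.3, so A = (0.573, -19.3). ∠VAS = 94.1° gives AS at -2.40° from the x-axis; with |AS| = 22.6, S = (23.2, -20.2). ∠ASM = 112.0° gives SM at 65.6° from the x-axis; with |SM| = 21.9, M = (32.2, -0.294). ∠SMF = 133.2° gives MF at 112° from the x-axis; with |MF| = 25.8, F = (22.4, 23.6). ∠MFU = 39.9° gives FU at -108° from the x-axis; with |FU| = 9.6, U = (19.5, 14.4). Then |VU| = |U − V| = 24.2.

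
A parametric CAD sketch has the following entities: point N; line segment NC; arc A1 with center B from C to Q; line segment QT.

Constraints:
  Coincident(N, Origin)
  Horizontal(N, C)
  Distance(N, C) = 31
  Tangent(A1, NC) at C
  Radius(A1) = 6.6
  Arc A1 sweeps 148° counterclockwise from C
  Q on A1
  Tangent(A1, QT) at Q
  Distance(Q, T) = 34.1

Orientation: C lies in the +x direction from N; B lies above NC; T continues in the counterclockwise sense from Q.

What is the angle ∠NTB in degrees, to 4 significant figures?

57.49°

N is at the origin; NC is horizontal with |NC| = 31.0 and C on the +x side, so C = (31.00, 0.000). Tangency of A1 to NC means the radius BC is perpendicular to NC, so B = C + (0, 6.6) = (31.00, 6.600). On A1, C sits at bearing -90° from B; a 148° counterclockwise sweep puts Q at bearing 58°, so Q = B + 6.6·(cos 58°, sin 58°) = (34.50, 12.20). Tangency of A1 to QT means the radius BQ is perpendicular to QT, so QT runs along (−sin 58°, cos 58°); with |QT| = 34.1, T = (5.579, 30.27). Then cos ∠NTB = TN·TB / (|TN||TB|), giving 57.49°.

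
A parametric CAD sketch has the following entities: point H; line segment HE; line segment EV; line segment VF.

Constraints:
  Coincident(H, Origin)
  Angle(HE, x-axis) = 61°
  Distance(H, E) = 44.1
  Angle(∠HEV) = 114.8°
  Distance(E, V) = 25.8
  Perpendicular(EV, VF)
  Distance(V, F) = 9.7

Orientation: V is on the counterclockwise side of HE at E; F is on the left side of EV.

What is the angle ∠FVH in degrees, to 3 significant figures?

47.9°

H is at the origin; HE runs at 61.0° with length 44.1, so E = 44.1·(cos 61.0°, sin 61.0°) = (21.4, 38.6). ∠HEV = 114.8°, so EV runs at 61.0° + (180° − 114.8°) = 126° from the x-axis; with |EV| = 25.8, V = E + 25.8·(cos 126°, sin 126°) = (6.14, 59.4). The perpendicularity gives VF at right angles to EV; with |VF| = 9.7 on the left of EV, F = V + 9.7·(-0.807, -0.591) = (-1.69, 53.7). Then cos ∠FVH = VF·VH / (|VF||VH|), giving 47.9°.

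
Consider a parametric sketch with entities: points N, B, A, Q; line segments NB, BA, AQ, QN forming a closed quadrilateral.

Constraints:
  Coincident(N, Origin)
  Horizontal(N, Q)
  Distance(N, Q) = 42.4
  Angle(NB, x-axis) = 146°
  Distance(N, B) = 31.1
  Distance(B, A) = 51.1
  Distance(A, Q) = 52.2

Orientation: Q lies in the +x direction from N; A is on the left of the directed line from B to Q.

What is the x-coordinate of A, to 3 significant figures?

16.9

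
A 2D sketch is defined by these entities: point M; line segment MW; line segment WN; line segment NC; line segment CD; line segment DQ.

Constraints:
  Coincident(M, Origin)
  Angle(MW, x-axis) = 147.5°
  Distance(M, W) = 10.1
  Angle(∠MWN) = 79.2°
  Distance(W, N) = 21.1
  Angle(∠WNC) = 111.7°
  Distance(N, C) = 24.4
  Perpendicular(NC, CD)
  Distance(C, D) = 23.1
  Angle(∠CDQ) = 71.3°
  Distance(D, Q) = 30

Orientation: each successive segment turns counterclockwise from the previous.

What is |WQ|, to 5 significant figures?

7.1987

NC is perpendicular to CD, so CD runs at 46.600°; with |CD| = 23.1, D = (17.280, -14.159). ∠CDQ = 71.3° gives DQ at 155.30° from the x-axis; with |DQ| = 30.0, Q = (-9.9750, -1.6230). Then |WQ| = |Q − W| = 7.1987.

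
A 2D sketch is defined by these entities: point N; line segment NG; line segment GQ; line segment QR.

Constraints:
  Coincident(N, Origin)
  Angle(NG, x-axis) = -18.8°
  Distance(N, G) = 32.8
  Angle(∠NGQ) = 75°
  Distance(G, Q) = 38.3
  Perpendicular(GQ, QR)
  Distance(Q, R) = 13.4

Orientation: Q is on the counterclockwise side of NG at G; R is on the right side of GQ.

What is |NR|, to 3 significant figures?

54.0

∠NGQ = 75.0°, so GQ runs at -18.8° + (180° − 75.0°) = 86.2° from the x-axis; with |GQ| = 38.3, Q = G + 38.3·(cos 86.2°, sin 86.2°) = (33.6, 27.6). GQ ⟂ QR; with |QR| = 13.4 on the right of GQ, R = Q + 13.4·(0.998, -0.0663) = (47.0, 26.8). Then |NR| = |R − N| = 54.0.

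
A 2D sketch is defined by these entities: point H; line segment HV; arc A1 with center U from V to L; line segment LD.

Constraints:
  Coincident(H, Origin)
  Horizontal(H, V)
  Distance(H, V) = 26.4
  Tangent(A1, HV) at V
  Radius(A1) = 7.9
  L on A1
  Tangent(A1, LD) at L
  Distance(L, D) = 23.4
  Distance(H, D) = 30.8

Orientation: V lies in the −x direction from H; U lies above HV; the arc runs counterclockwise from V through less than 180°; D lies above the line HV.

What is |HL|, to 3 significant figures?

19.7

Checks: |HV| = 26.40 ✓; |UL| = 7.900 ✓; ∠(UL, LD) = 90.00° ✓; |LD| = 23.40 ✓; |HD| = 30.80 ✓.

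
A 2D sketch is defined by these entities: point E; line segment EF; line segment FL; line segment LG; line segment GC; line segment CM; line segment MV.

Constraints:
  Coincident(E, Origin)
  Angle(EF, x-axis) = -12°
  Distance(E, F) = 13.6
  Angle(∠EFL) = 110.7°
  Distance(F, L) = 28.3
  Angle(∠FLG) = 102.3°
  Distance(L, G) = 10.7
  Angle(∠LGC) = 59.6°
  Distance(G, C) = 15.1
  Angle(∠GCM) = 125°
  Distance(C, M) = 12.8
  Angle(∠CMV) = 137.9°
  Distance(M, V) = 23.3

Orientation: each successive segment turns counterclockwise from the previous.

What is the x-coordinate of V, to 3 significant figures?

48.6

∠GCM = 125.0° gives CM at -49.6° from the x-axis; with |CM| = 12.8, M = (25.5, 4.19). ∠CMV = 137.9° gives MV at -7.50° from the x-axis; with |MV| = 23.3, V = (48.6, 1.15). So V.x = 48.6.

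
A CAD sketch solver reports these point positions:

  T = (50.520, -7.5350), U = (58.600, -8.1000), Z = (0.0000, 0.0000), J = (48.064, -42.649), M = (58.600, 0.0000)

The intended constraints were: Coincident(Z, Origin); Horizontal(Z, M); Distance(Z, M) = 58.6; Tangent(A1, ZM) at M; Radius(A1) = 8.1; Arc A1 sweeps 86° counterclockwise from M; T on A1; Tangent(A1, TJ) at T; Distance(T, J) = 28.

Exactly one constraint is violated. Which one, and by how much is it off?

Distance(T, J) = 28 — off by 7.20.

Z = (0.00, 0.00) ✓; Z.y = 0.00, M.y = 0.00 ✓; |ZM| = 58.60 ✓; ∠(UM, MZ) = 90.00° ✓; |UM| = 8.100 ✓; bearing(U→T) − bearing(U→M) = 86.00° ✓; |UT| = 8.100 ✓; ∠(UT, TJ) = 90.00° ✓; |TJ| = 35.20 ✗.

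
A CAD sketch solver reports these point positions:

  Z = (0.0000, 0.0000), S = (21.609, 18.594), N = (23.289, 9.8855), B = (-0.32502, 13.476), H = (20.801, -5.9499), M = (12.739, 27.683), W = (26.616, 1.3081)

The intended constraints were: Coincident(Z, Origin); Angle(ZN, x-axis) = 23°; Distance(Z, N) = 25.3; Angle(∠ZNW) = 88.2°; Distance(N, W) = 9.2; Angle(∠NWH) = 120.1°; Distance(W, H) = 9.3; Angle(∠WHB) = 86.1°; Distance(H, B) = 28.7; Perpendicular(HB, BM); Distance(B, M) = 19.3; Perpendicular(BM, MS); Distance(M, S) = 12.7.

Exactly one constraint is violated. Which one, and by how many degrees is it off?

Perpendicular(BM, MS) — off by 3.10°.

Z = (0.00, 0.00) ✓; ZN at 23.00° ✓; |ZN| = 25.30 ✓; ∠ZNW = 88.20° ✓; |NW| = 9.200 ✓; ∠NWH = 120.1° ✓; |WH| = 9.300 ✓; ∠WHB = 86.10° ✓; |HB| = 28.70 ✓; ∠(HB, BM) = 90.00° ✓; |BM| = 19.30 ✓; ∠(BM, MS) = 93.10° ✗; |MS| = 12.70 ✓.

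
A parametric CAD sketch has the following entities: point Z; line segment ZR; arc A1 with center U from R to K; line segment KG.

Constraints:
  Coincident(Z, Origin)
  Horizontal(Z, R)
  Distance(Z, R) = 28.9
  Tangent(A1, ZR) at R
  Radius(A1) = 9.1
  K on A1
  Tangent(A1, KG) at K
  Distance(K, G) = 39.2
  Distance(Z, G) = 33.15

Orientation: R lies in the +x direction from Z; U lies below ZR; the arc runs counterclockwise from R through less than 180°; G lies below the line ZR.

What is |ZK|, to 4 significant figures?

22.22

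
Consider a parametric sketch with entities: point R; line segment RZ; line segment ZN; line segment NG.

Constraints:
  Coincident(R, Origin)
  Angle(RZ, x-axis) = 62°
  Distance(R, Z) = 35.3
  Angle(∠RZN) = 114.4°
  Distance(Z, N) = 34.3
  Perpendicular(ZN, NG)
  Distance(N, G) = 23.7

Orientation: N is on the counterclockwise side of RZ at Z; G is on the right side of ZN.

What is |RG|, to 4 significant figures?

74.22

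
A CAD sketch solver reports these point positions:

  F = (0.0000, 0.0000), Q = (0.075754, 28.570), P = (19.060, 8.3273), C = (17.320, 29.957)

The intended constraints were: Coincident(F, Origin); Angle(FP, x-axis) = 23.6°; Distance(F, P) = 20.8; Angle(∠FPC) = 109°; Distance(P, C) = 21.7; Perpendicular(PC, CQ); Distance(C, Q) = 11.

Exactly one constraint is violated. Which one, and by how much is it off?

Distance(C, Q) = 11 — off by 6.30.

F = (0.00, 0.00) ✓; FP at 23.60° ✓; |FP| = 20.80 ✓; ∠FPC = 109.0° ✓; |PC| = 21.70 ✓; ∠(PC, CQ) = 90.00° ✓; |CQ| = 17.30 ✗.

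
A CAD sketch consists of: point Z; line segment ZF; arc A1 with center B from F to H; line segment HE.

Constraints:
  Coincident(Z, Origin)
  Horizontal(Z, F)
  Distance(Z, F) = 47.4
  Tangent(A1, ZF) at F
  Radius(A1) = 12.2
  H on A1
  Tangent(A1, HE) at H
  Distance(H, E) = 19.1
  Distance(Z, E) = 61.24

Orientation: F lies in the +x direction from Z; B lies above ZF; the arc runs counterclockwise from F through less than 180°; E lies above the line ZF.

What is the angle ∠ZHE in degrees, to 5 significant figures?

81.758°

Checks: Z.y = 0.00, F.y = 0.00 ✓; |BH| = 12.20 ✓; ∠(BH, HE) = 90.00° ✓; |HE| = 19.10 ✓; |ZE| = 61.24 ✓.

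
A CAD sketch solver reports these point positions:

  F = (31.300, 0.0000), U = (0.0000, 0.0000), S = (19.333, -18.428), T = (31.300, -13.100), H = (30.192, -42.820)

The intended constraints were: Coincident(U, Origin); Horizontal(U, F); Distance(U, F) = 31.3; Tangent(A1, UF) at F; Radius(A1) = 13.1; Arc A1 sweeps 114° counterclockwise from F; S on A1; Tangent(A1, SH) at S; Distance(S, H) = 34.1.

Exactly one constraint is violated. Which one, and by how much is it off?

Distance(S, H) = 34.1 — off by 7.40.

U = (0.00, 0.00) ✓; U.y = 0.00, F.y = 0.00 ✓; |UF| = 31.30 ✓; ∠(TF, FU) = 90.00° ✓; |TF| = 13.10 ✓; bearing(T→S) − bearing(T→F) = 114.0° ✓; |TS| = 13.10 ✓; ∠(TS, SH) = 90.00° ✓; |SH| = 26.70 ✗.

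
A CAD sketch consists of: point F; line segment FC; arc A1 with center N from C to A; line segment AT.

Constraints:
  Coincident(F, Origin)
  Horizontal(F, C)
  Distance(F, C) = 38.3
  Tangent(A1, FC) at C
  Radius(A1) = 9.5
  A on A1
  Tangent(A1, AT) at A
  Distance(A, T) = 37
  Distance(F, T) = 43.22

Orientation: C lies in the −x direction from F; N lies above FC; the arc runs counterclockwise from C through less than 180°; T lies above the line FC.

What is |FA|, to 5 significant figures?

30.082

Checks: ∠(NC, CF) = 90.00° ✓; |NC| = 9.500 ✓; |NA| = 9.500 ✓; ∠(NA, AT) = 90.00° ✓; |AT| = 37.00 ✓; |FT| = 43.22 ✓.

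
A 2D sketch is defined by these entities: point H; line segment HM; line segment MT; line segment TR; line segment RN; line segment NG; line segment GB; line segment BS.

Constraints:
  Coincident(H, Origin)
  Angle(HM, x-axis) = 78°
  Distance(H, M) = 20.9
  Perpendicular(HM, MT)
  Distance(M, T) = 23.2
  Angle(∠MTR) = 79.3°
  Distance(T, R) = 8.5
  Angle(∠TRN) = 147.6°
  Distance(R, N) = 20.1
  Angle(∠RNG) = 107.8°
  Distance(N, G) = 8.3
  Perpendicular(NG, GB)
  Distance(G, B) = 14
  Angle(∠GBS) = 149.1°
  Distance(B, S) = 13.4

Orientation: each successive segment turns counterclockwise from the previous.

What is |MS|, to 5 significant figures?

17.514

H is at the origin; HM runs at 78.0° with length 20.9, so M = (4.3454, 20.443). The perpendicularity gives MT at right angles to HM, so MT runs at 168.00°; with |MT| = 23.2, T = (-18.348, 25.267). ∠MTR = 79.3° gives TR at -91.300° from the x-axis; with |TR| = 8.5, R = (-18.541, 16.769). ∠TRN = 147.6° gives RN at -58.900° from the x-axis; with |RN| = 20.1, N = (-8.1582, -0.44194). ∠RNG = 107.8° gives NG at 13.300° from the x-axis; with |NG| = 8.3, G = (-0.080808, 1.4675). The perpendicularity gives GB at right angles to NG, so GB runs at 103.30°; with |GB| = 14.0, B = (-3.3015, 15.092). ∠GBS = 149.1° gives BS at 134.20° from the x-axis; with |BS| = 13.4, S = (-12.644, 24.699). Then |MS| = |S − M| = 17.514.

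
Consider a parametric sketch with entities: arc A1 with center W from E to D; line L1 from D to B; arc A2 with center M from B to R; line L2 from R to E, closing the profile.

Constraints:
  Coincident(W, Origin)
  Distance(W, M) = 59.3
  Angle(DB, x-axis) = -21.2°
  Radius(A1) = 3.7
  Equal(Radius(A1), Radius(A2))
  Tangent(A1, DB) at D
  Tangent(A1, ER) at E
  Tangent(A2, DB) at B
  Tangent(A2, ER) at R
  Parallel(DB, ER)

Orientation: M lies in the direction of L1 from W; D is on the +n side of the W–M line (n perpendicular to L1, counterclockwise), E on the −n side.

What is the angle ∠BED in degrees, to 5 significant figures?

82.887°

The slot axis is L1's direction at -21.2°, so u = (cos -21.2°, sin -21.2°) = (0.93232, -0.36162) and n = (−sin -21.2°, cos -21.2°) = (0.36162, 0.93232). W is at the origin and M lies 59.3 along u from W, so M = 59.3·u = (55.287, -21.444). Tangency of A1 to both parallel lines with radius 3.7 puts D and E at W ± 3.7·n: D = (1.3380, 3.4496), E = (-1.3380, -3.4496). Equal radii place B and R the same way about M: B = M + 3.7·n = (56.625, -17.995), R = M − 3.7·n = (53.949, -24.894). Then cos ∠BED = EB·ED / (|EB||ED|), giving 82.887°.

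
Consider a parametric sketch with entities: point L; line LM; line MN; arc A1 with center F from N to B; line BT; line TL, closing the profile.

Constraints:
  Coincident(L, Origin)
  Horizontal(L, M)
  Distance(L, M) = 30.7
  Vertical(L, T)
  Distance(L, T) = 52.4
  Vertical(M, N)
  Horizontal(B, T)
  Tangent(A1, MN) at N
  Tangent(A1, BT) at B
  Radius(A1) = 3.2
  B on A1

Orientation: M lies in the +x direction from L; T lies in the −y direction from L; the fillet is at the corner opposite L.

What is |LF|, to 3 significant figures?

56.4

LT is vertical with |LT| = 52.4 and T on the −y side, so T = (0.00, -52.4). The virtual corner opposite L is at (30.7, -52.4). Tangency of A1 to MN means the radius FN is perpendicular to MN and tangency of A1 to BT means the radius FB is perpendicular to BT, with radius 3.2, so the center F sits 3.2 in from both sides at F = (27.5, -49.2). Then |LF| = |F − L| = 56.4.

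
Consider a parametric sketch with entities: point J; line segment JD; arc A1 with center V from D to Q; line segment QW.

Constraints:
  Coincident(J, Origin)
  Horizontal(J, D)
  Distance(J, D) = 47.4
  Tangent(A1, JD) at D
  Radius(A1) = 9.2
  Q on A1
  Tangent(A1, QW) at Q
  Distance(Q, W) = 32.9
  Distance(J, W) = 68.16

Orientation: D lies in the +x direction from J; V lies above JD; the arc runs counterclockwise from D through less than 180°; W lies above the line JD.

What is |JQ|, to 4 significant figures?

57.46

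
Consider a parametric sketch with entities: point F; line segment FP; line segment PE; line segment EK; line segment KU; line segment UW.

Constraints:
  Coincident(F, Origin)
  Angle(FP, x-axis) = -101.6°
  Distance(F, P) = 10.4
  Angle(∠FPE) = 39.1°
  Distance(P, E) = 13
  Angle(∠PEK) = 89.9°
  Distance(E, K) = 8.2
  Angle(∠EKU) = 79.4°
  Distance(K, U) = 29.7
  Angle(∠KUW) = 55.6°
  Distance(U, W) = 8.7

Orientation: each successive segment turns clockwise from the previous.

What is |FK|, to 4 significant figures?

5.182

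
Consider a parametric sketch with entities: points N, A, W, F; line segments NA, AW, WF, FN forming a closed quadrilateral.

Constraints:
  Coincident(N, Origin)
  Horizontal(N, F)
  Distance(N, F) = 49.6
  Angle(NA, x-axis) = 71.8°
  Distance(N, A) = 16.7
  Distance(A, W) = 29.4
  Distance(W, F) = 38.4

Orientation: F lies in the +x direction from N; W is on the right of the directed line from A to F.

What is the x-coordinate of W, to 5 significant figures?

13.262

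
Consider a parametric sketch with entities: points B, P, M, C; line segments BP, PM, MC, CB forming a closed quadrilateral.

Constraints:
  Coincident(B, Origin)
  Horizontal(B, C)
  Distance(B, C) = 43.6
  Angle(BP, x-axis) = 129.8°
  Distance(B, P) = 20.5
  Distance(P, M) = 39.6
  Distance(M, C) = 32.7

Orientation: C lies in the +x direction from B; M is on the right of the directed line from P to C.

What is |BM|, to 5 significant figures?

19.155

Checks: |PM| = 39.60 ✓; |MC| = 32.70 ✓.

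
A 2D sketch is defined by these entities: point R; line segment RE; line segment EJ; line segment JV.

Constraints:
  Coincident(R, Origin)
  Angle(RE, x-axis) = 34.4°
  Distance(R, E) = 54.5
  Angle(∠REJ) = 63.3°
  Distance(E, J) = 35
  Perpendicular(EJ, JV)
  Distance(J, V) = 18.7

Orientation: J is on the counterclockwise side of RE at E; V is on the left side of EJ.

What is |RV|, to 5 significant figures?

31.778

∠REJ = 63.3°, so EJ runs at 34.4° + (180° − 63.3°) = 151.10° from the x-axis; with |EJ| = 35.0, J = E + 35.0·(cos 151.10°, sin 151.10°) = (14.327, 47.706). The perpendicularity gives JV at right angles to EJ; with |JV| = 18.7 on the left of EJ, V = J + 18.7·(-0.48328, -0.87546) = (5.2900, 31.334). Then |RV| = |V − R| = 31.778.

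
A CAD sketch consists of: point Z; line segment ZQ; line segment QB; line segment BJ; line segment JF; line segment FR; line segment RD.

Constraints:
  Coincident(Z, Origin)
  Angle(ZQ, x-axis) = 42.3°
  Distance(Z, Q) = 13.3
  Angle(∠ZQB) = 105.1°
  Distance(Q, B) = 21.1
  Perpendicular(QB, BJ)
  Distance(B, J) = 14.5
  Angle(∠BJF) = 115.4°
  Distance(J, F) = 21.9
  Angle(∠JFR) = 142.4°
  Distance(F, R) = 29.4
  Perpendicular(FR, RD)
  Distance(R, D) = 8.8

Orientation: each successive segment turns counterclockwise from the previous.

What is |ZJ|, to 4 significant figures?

24.62

Z is at the origin; ZQ runs at 42.3° with length 13.3, so Q = (9.837, 8.951). ∠ZQB = 105.1° gives QB at 117.2° from the x-axis; with |QB| = 21.1, B = (0.1923, 27.72). The perpendicularity gives BJ at right angles to QB, so BJ runs at -152.8°; with |BJ| = 14.5, J = (-12.70, 21.09). Then |ZJ| = |J − Z| = 24.62.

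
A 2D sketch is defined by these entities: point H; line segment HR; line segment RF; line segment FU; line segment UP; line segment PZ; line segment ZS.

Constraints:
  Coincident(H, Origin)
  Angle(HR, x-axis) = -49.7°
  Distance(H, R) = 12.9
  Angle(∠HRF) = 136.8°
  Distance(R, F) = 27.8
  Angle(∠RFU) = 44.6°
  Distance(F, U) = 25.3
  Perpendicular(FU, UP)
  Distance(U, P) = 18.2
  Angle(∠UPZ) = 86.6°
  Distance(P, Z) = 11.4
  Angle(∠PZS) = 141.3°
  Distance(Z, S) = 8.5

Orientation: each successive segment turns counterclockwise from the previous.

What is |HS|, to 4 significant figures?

26.33

∠UPZ = 86.6° gives PZ at -47.70° from the x-axis; with |PZ| = 11.4, Z = (13.59, -13.16). ∠PZS = 141.3° gives ZS at -9.000° from the x-axis; with |ZS| = 8.5, S = (21.98, -14.49). Then |HS| = |S − H| = 26.33.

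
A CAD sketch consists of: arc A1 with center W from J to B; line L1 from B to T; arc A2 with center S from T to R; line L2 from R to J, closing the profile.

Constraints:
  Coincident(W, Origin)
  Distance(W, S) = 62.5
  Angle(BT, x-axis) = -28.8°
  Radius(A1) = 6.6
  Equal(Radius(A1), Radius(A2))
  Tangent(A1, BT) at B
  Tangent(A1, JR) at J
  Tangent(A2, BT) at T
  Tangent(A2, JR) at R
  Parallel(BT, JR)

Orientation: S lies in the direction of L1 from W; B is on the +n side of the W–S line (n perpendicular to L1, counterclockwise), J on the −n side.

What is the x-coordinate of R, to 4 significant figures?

51.59

The slot axis is L1's direction at -28.8°, so u = (cos -28.8°, sin -28.8°) = (0.8763, -0.4818) and n = (−sin -28.8°, cos -28.8°) = (0.4818, 0.8763). W is at the origin and S lies 62.5 along u from W, so S = 62.5·u = (54.77, -30.11). Tangency of A1 to both parallel lines with radius 6.6 puts B and J at W ± 6.6·n: B = (3.180, 5.784), J = (-3.180, -5.784). Equal radii place T and R the same way about S: T = S + 6.6·n = (57.95, -24.33), R = S − 6.6·n = (51.59, -35.89). So R.x = 51.59.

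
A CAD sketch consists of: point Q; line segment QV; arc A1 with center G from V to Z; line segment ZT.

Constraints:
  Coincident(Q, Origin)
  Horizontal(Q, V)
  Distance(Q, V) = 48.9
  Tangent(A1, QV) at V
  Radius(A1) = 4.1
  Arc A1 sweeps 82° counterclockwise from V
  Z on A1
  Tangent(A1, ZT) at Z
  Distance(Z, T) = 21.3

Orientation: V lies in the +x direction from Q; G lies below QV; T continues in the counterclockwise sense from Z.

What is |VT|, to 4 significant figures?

25.60

Q is at the origin; Q and V share the same y with |QV| = 48.9 and V on the +x side, so V = (48.90, 0.000). Since A1 is tangent to QV there, GV ⟂ QV, so G = V + (0, -4.1) = (48.90, -4.100). On A1, V sits at bearing 90° from G; an 82° counterclockwise sweep puts Z at bearing 172°, so Z = G + 4.1·(cos 172°, sin 172°) = (44.84, -3.529). Since A1 is tangent to ZT there, GZ ⟂ ZT, so ZT runs along (−sin 172°, cos 172°); with |ZT| = 21.3, T = (41.88, -24.62). Then |VT| = |T − V| = 25.60.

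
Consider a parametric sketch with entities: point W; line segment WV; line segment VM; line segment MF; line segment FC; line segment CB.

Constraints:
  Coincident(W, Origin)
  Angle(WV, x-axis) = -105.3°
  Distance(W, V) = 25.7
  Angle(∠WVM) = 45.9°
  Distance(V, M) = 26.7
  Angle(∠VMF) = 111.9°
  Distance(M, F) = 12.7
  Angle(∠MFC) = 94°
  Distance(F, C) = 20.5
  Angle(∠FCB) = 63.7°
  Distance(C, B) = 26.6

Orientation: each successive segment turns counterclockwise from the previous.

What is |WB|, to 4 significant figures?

24.77

∠MFC = 94.0° gives FC at -177.1° from the x-axis; with |FC| = 20.5, C = (-5.384, -0.3554). ∠FCB = 63.7° gives CB at -60.80° from the x-axis; with |CB| = 26.6, B = (7.593, -23.58). Then |WB| = |B − W| = 24.77.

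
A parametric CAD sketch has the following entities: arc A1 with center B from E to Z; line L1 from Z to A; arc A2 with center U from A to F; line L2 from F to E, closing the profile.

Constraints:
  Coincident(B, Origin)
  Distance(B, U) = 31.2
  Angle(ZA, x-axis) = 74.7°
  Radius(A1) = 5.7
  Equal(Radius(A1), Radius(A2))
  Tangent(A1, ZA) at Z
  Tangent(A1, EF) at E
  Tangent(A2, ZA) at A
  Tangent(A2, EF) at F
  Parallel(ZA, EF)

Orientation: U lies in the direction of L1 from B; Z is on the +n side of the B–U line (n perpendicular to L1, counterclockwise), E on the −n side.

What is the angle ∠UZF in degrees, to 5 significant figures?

9.7182°

Tangency of A1 to both parallel lines with radius 5.7 puts Z and E at B ± 5.7·n: Z = (-5.4980, 1.5041), E = (5.4980, -1.5041). Equal radii place A and F the same way about U: A = U + 5.7·n = (2.7349, 31.598), F = U − 5.7·n = (13.731, 28.590). Then cos ∠UZF = ZU·ZF / (|ZU||ZF|), giving 9.7182°.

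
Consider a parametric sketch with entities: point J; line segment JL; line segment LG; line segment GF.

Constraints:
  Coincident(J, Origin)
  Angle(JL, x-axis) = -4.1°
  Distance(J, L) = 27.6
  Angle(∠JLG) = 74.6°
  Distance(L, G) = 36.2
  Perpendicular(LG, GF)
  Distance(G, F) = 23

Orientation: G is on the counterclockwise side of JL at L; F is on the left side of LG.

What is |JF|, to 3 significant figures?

29.1

J is at the origin; JL runs at -4.1° with length 27.6, so L = 27.6·(cos -4.1°, sin -4.1°) = (27.5, -1.97). ∠JLG = 74.6°, so LG runs at -4.1° + (180° − 74.6°) = 101° from the x-axis; with |LG| = 36.2, G = L + 36.2·(cos 101°, sin 101°) = (20.4, 33.5). LG is perpendicular to GF; with |GF| = 23.0 on the left of LG, F = G + 23.0·(-0.981, -0.196) = (-2.12, 29.0). Then |JF| = |F − J| = 29.1.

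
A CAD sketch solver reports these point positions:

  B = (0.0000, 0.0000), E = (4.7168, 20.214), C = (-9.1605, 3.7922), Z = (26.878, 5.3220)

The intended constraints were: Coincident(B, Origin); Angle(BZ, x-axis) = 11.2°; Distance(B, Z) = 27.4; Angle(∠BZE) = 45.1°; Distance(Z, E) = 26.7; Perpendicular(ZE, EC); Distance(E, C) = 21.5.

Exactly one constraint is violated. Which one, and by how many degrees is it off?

Perpendicular(ZE, EC) — off by 6.30°.

B = (0.00, 0.00) ✓; BZ at 11.20° ✓; |BZ| = 27.40 ✓; ∠BZE = 45.10° ✓; |ZE| = 26.70 ✓; ∠(ZE, EC) = 83.70° ✗; |EC| = 21.50 ✓.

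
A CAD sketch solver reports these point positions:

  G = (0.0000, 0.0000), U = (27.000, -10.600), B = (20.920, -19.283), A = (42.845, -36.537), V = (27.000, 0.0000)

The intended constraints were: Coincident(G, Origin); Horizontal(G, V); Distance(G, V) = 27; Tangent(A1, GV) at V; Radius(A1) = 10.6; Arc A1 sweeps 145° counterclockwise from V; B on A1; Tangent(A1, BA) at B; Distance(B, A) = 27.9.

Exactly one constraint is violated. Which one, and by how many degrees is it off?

Tangent(A1, BA) at B — off by 3.20°.

G = (0.00, 0.00) ✓; G.y = 0.00, V.y = 0.00 ✓; |GV| = 27.00 ✓; ∠(UV, VG) = 90.00° ✓; |UV| = 10.60 ✓; bearing(U→B) − bearing(U→V) = 145.0° ✓; |UB| = 10.60 ✓; ∠(UB, BA) = 93.20° ✗; |BA| = 27.90 ✓.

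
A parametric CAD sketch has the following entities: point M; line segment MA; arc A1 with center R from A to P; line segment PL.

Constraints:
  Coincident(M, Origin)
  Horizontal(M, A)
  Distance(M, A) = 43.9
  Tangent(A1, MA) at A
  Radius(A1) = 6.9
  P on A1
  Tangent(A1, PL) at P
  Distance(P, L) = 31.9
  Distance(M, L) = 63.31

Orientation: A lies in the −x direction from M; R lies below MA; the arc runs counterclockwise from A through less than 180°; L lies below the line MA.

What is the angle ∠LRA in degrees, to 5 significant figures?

169.44°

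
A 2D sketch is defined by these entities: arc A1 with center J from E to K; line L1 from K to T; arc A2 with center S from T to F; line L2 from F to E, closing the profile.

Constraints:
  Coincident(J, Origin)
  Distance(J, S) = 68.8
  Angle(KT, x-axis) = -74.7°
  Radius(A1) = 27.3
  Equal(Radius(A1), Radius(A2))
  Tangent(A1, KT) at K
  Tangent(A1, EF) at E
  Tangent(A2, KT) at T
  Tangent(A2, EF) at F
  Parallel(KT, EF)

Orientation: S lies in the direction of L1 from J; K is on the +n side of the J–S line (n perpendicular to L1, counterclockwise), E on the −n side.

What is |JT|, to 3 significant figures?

74.0

The slot axis is L1's direction at -74.7°, so u = (cos -74.7°, sin -74.7°) = (0.264, -0.965) and n = (−sin -74.7°, cos -74.7°) = (0.965, 0.264). J is at the origin and S lies 68.8 along u from J, so S = 68.8·u = (18.2, -66.4). Tangency of A1 to both parallel lines with radius 27.3 puts K and E at J ± 27.3·n: K = (26.3, 7.20), E = (-26.3, -7.20). Equal radii place T and F the same way about S: T = S + 27.3·n = (44.5, -59.2), F = S − 27.3·n = (-8.18, -73.6). Then |JT| = |T − J| = 74.0.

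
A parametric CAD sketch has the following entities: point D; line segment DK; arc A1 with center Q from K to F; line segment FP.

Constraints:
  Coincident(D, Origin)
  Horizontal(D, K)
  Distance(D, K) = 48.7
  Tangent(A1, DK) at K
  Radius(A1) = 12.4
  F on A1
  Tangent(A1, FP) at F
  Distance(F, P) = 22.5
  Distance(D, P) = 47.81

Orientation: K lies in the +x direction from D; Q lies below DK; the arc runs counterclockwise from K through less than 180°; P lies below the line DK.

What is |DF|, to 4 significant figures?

38.03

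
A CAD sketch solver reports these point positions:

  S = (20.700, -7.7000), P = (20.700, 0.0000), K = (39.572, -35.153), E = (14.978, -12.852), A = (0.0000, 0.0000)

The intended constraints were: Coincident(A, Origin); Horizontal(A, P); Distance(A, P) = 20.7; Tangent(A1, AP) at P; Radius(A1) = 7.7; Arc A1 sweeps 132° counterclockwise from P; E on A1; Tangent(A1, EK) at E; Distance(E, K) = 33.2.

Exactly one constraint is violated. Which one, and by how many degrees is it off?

Tangent(A1, EK) at E — off by 5.80°.

A = (0.00, 0.00) ✓; A.y = 0.00, P.y = 0.00 ✓; |AP| = 20.70 ✓; ∠(SP, PA) = 90.00° ✓; |SP| = 7.700 ✓; bearing(S→E) − bearing(S→P) = 132.0° ✓; |SE| = 7.700 ✓; ∠(SE, EK) = 84.20° ✗; |EK| = 33.20 ✓.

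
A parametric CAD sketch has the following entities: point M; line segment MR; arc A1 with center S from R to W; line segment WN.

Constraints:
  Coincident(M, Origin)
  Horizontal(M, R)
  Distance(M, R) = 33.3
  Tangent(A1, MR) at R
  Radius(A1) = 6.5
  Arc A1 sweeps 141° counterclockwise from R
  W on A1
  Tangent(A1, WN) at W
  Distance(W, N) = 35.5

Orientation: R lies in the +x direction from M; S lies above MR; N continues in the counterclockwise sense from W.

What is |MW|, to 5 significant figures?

39.134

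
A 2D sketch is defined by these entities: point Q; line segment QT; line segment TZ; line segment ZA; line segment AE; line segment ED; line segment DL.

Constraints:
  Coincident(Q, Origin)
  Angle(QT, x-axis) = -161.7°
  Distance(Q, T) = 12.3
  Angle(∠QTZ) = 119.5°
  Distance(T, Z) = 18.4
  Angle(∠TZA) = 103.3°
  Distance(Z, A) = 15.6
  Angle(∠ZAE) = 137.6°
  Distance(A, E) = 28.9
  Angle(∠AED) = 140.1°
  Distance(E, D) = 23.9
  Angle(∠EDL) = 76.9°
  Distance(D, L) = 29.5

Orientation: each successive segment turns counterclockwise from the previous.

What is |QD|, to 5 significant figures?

39.187

∠ZAE = 137.6° gives AE at 17.900° from the x-axis; with |AE| = 28.9, E = (26.445, -19.498). ∠AED = 140.1° gives ED at 57.800° from the x-axis; with |ED| = 23.9, D = (39.180, 0.72573). Then |QD| = |D − Q| = 39.187.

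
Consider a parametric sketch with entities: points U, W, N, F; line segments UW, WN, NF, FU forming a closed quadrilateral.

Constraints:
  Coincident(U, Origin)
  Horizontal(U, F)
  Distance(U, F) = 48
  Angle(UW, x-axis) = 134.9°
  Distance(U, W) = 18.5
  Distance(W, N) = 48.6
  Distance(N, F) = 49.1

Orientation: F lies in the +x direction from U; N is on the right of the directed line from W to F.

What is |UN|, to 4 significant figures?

31.47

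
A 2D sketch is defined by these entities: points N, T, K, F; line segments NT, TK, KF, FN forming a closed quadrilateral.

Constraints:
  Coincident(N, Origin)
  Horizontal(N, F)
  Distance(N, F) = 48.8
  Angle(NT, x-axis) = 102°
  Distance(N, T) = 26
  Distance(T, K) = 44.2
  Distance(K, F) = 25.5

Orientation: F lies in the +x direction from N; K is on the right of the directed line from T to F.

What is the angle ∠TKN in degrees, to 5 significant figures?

31.102°

N is at the origin; N and F share the same y with |NF| = 48.8 and F in +x, so F = (48.8, 0). NT runs at 102.0° with |NT| = 26.0, so T = (-5.4057, 25.432). K is determined by |TK| = 44.2 and |KF| = 25.5 together: it lies at the intersection of circle(T, 44.2) and circle(F, 25.5). With |TF| = 59.875, the foot of the radical line on TF is 40.822 from T and the perpendicular offset is √(44.2² − 40.822²) = 16.948. Taking the right-of-TF solution: K = (24.352, -7.2499).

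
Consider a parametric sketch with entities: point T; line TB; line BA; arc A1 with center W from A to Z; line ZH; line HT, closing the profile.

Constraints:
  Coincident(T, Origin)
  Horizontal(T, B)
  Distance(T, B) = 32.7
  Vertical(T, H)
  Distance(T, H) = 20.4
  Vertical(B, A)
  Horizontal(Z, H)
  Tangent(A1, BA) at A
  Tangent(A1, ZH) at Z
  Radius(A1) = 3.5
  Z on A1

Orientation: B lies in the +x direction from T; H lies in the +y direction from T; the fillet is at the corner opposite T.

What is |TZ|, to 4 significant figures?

35.62

T is at the origin; TB is horizontal with |TB| = 32.7 and B on the +x side, so B = (32.70, 0.000). T and H share the same x with |TH| = 20.4 and H on the +y side, so H = (0.000, 20.40). The virtual corner opposite T is at (32.70, 20.40). A1 meets BA tangentially, so WA is at right angles to BA and the tangent condition forces WZ to be normal to ZH, with radius 3.5, so the center W sits 3.5 in from both sides at W = (29.20, 16.90). That places the tangent points at A = (32.70, 16.90) on BA and Z = (29.20, 20.40) on ZH. Then |TZ| = |Z − T| = 35.62.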